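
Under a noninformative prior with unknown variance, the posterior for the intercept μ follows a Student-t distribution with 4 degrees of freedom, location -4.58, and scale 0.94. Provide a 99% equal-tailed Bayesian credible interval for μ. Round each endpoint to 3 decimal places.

The t_4 distribution is symmetric; the 99% interval is -4.58 ± t·0.94 with t_{0.995,4} = 4.604.
Half-width: 4.604 × 0.94 = 4.328.
-4.58 − 4.328 = -8.908; -4.58 + 4.328 = -0.252.

[-8.908, -0.252]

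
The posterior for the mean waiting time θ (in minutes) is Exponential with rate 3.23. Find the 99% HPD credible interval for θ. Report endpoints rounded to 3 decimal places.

[0.000, 1.426]

The exponential density is strictly decreasing on [0, ∞), so the HPD interval is anchored at 0: [0, q] with P(θ ≤ q) = 0.99.
q = −ln(1 − 0.99) / 3.23 = 4.6052 / 3.23 = 1.426.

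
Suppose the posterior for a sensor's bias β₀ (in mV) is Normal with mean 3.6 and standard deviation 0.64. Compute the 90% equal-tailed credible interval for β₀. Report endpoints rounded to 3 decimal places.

[2.547, 4.653]

The posterior is symmetric, so the 90% equal-tailed interval is β₀ = 3.6 ± z·0.64 with z = 1.645.
Half-width: 1.645 × 0.64 = 1.053.
3.6 − 1.053 = 2.547; 3.6 + 1.053 = 4.653.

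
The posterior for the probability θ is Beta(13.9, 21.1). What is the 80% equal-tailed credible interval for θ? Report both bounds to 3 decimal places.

[0.293, 0.504]

Posterior: Beta(13.9, 21.1).
Equal-tailed 80% interval: the 0.1 and 0.9 quantiles of Beta(13.9, 21.1).
Posterior mean ≈ 0.397, SD ≈ 0.082; a Normal approximation gives roughly [0.293, 0.502].
Exact: F⁻¹(0.1) = 0.293; F⁻¹(0.9) = 0.504.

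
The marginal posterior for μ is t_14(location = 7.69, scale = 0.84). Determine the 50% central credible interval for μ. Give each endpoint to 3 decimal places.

[7.108, 8.272]

The t_14 distribution is symmetric; the 50% interval is 7.69 ± t·0.84 with t_{0.75,14} = 0.692.
Half-width: 0.692 × 0.84 = 0.582.
7.69 − 0.582 = 7.108; 7.69 + 0.582 = 8.272.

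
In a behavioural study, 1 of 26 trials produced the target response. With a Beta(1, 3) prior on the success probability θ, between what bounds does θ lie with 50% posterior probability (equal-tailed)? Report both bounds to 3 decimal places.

Posterior: Beta(1+1, 3+25) = Beta(2, 28).
Equal-tailed 50% interval: the 0.25 and 0.75 quantiles of Beta(2, 28).
Posterior mean ≈ 0.067, SD ≈ 0.045; a Normal approximation gives roughly [0.036, 0.097].
Exact: F⁻¹(0.25) = 0.033; F⁻¹(0.75) = 0.090.

[0.033, 0.090]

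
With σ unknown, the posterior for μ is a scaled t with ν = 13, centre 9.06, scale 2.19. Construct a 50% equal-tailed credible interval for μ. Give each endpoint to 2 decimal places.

The t_13 distribution is symmetric; the 50% interval is 9.06 ± t·2.19 with t_{0.75,13} = 0.694.
Half-width: 0.694 × 2.19 = 1.52.
9.06 − 1.52 = 7.54; 9.06 + 1.52 = 10.58.

[7.54, 10.58]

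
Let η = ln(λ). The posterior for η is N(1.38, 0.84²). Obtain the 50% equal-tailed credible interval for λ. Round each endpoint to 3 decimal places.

[2.256, 7.005]

On the log scale the 50% interval is 1.38 ± 0.674 × 0.84 = [0.8134, 1.9466].
Exponentiate: [e^0.8134, e^1.9466] = [2.256, 7.005].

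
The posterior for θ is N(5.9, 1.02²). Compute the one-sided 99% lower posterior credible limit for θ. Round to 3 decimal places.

3.527

Need L with P(θ ≥ L) = 0.99: L = 5.9 − z_{0.01}·1.02.
z = 2.326; L = 5.9 − 2.326 × 1.02 = 3.527.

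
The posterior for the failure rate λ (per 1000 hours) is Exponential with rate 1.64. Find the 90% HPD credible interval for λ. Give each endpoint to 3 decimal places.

[0.000, 1.404]

The exponential density is strictly decreasing on [0, ∞), so the HPD interval is anchored at 0: [0, q] with P(λ ≤ q) = 0.90.
q = −ln(1 − 0.90) / 1.64 = 2.3026 / 1.64 = 1.404.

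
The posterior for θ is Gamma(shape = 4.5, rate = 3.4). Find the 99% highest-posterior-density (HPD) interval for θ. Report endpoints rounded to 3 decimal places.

The posterior is unimodal and skewed, so the HPD interval has equal density at both endpoints and is the shortest 99% interval.
Solving f(0.165) = f(3.225) with F(3.225) − F(0.165) = 0.99 gives [0.165, 3.225].
For comparison, the equal-tailed interval is [0.255, 3.469]; the HPD is narrower and shifted toward the mode.

[0.165, 3.225]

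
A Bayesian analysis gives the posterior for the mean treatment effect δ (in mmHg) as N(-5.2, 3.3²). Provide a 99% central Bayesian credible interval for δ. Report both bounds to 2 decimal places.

The posterior is symmetric, so the 99% equal-tailed interval is δ = -5.2 ± z·3.3 with z = 2.576.
Half-width: 2.576 × 3.3 = 8.50.
-5.2 − 8.50 = -13.70; -5.2 + 8.50 = 3.30.

[-13.70, 3.30]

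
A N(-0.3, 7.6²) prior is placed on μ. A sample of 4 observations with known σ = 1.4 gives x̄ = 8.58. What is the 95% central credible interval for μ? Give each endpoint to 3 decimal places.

[7.139, 9.871]

Posterior precision = 1/7.6² + 4/1.4² = 0.0173 + 2.0408 = 2.0581, so posterior SD = 0.6970.
Posterior mean = (-0.3/7.6² + 4·8.58/1.4²) / 2.0581 = 8.5053.
Interval: 8.5053 ± 1.960 × 0.6970 → [7.139, 9.871].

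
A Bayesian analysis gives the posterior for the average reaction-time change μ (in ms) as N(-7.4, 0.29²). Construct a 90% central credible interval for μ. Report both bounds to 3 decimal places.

[-7.877, -6.923]

The posterior is symmetric, so the 90% equal-tailed interval is μ = -7.4 ± z·0.29 with z = 1.645.
Half-width: 1.645 × 0.29 = 0.477.
-7.4 − 0.477 = -7.877; -7.4 + 0.477 = -6.923.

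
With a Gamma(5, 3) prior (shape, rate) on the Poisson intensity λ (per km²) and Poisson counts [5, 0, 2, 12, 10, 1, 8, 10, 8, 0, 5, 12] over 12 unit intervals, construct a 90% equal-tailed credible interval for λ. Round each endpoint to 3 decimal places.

[4.271, 6.205]

Posterior: Gamma(5+73, 3+12) = Gamma(78, 15) (shape, rate).
Equal-tailed 90% interval: Gamma(78, 15) quantiles at 0.05 and 0.95.
Posterior mean ≈ 5.200, SD ≈ 0.589; a Normal approximation gives roughly [4.232, 6.168].
Exact: lower = 4.271; upper = 6.205.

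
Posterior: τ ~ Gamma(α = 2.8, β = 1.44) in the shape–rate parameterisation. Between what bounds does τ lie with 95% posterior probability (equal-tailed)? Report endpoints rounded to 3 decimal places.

[0.371, 4.795]

Posterior: Gamma(shape 2.8, rate 1.44).
Equal-tailed 95% interval: Gamma(2.8, 1.44) quantiles at 0.025 and 0.975.
Posterior mean ≈ 1.944, SD ≈ 1.162; a Normal approximation gives roughly [-0.333, 4.222].
Exact: lower = 0.371; upper = 4.795.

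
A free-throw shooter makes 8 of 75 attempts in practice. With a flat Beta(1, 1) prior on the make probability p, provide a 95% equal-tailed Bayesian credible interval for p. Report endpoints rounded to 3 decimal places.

[0.056, 0.197]

Posterior: Beta(1+8, 1+67) = Beta(9, 68).
Equal-tailed 95% interval: the 0.025 and 0.975 quantiles of Beta(9, 68).
Posterior mean ≈ 0.117, SD ≈ 0.036; a Normal approximation gives roughly [0.046, 0.188].
Exact: F⁻¹(0.025) = 0.056; F⁻¹(0.975) = 0.197.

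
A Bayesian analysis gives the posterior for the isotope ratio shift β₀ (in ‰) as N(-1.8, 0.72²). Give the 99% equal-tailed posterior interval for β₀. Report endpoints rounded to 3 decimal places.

[-3.655, 0.055]

The posterior is symmetric, so the 99% equal-tailed interval is β₀ = -1.8 ± z·0.72 with z = 2.576.
Half-width: 2.576 × 0.72 = 1.855.
-1.8 − 1.855 = -3.655; -1.8 + 1.855 = 0.055.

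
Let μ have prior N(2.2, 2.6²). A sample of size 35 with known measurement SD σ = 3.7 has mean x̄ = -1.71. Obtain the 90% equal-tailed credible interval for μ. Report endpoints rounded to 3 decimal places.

Posterior precision = 1/2.6² + 35/3.7² = 0.1479 + 2.5566 = 2.7045, so posterior SD = 0.6081.
Posterior mean = (2.2/2.6² + 35·-1.71/3.7²) / 2.7045 = -1.4961.
Interval: -1.4961 ± 1.645 × 0.6081 → [-2.496, -0.496].

[-2.496, -0.496]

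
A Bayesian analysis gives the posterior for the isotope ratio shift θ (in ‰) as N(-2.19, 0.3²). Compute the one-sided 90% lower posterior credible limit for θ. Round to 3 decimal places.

Need L with P(θ ≥ L) = 0.90: L = -2.19 − z_{0.1}·0.3.
z = 1.282; L = -2.19 − 1.282 × 0.3 = -2.574.

-2.574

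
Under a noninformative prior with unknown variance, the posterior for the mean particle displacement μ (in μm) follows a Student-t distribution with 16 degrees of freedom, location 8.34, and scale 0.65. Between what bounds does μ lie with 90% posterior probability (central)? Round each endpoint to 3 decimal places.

The t_16 distribution is symmetric; the 90% interval is 8.34 ± t·0.65 with t_{0.95,16} = 1.746.
Half-width: 1.746 × 0.65 = 1.135.
8.34 − 1.135 = 7.205; 8.34 + 1.135 = 9.475.

[7.205, 9.475]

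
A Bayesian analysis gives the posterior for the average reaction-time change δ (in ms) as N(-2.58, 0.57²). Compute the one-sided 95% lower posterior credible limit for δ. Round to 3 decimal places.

Need L with P(δ ≥ L) = 0.95: L = -2.58 − z_{0.05}·0.57.
z = 1.645; L = -2.58 − 1.645 × 0.57 = -3.518.

-3.518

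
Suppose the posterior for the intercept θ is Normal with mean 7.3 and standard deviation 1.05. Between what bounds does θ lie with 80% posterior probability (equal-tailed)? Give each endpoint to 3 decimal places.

The posterior is symmetric, so the 80% equal-tailed interval is θ = 7.3 ± z·1.05 with z = 1.282.
Half-width: 1.282 × 1.05 = 1.346.
7.3 − 1.346 = 5.954; 7.3 + 1.346 = 8.646.

[5.954, 8.646]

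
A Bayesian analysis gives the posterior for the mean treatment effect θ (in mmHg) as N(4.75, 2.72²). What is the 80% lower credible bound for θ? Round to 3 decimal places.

2.461

Need L with P(θ ≥ L) = 0.80: L = 4.75 − z_{0.2}·2.72.
z = 0.842; L = 4.75 − 0.842 × 2.72 = 2.461.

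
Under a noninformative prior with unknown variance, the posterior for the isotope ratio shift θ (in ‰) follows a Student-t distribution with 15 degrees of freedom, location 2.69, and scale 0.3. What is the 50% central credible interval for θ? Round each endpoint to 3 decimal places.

[2.483, 2.897]

The t_15 distribution is symmetric; the 50% interval is 2.69 ± t·0.3 with t_{0.75,15} = 0.691.
Half-width: 0.691 × 0.3 = 0.207.
2.69 − 0.207 = 2.483; 2.69 + 0.207 = 2.897.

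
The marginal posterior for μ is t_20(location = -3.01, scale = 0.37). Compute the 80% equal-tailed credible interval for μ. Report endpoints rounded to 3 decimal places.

[-3.500, -2.520]

The t_20 distribution is symmetric; the 80% interval is -3.01 ± t·0.37 with t_{0.9,20} = 1.325.
Half-width: 1.325 × 0.37 = 0.490.
-3.01 − 0.490 = -3.500; -3.01 + 0.490 = -2.520.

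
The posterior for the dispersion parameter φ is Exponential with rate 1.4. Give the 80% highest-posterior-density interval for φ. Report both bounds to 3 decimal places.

[0.000, 1.150]

The exponential density is strictly decreasing on [0, ∞), so the HPD interval is anchored at 0: [0, q] with P(φ ≤ q) = 0.80.
q = −ln(1 − 0.80) / 1.4 = 1.6094 / 1.4 = 1.150.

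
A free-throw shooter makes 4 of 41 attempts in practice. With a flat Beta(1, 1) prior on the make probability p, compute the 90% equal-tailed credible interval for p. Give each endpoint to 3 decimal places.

[0.048, 0.205]

Posterior: Beta(1+4, 1+37) = Beta(5, 38).
Equal-tailed 90% interval: the 0.05 and 0.95 quantiles of Beta(5, 38).
Posterior mean ≈ 0.116, SD ≈ 0.048; a Normal approximation gives roughly [0.037, 0.196].
Exact: F⁻¹(0.05) = 0.048; F⁻¹(0.95) = 0.205.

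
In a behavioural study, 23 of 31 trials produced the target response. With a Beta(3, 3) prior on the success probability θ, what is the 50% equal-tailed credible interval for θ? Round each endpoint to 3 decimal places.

Posterior: Beta(3+23, 3+8) = Beta(26, 11).
Equal-tailed 50% interval: the 0.25 and 0.75 quantiles of Beta(26, 11).
Posterior mean ≈ 0.703, SD ≈ 0.074; a Normal approximation gives roughly [0.653, 0.753].
Exact: F⁻¹(0.25) = 0.654; F⁻¹(0.75) = 0.755.

[0.654, 0.755]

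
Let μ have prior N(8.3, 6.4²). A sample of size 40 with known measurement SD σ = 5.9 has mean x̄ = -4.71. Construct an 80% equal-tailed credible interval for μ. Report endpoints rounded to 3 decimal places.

Posterior precision = 1/6.4² + 40/5.9² = 0.0244 + 1.1491 = 1.1735, so posterior SD = 0.9231.
Posterior mean = (8.3/6.4² + 40·-4.71/5.9²) / 1.1735 = -4.4393.
Interval: -4.4393 ± 1.282 × 0.9231 → [-5.622, -3.256].

[-5.622, -3.256]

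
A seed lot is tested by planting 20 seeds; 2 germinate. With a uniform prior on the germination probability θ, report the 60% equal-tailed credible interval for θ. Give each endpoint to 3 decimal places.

Posterior: Beta(1+2, 1+18) = Beta(3, 19).
Equal-tailed 60% interval: the 0.2 and 0.8 quantiles of Beta(3, 19).
Posterior mean ≈ 0.136, SD ≈ 0.072; a Normal approximation gives roughly [0.076, 0.197].
Exact: F⁻¹(0.2) = 0.074; F⁻¹(0.8) = 0.193.

[0.074, 0.193]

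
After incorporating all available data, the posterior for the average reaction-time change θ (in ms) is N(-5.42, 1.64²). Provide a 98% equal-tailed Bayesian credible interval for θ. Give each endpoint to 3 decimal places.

The posterior is symmetric, so the 98% equal-tailed interval is θ = -5.42 ± z·1.64 with z = 2.326.
Half-width: 2.326 × 1.64 = 3.815.
-5.42 − 3.815 = -9.235; -5.42 + 3.815 = -1.605.

[-9.235, -1.605]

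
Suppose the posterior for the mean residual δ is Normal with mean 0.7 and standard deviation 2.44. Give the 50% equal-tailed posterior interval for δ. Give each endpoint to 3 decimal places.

The posterior is symmetric, so the 50% equal-tailed interval is δ = 0.7 ± z·2.44 with z = 0.674.
Half-width: 0.674 × 2.44 = 1.646.
0.7 − 1.646 = -0.946; 0.7 + 1.646 = 2.346.

[-0.946, 2.346]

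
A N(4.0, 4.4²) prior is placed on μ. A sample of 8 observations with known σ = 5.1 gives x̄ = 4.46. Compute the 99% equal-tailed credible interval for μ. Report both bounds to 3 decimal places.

[0.096, 8.692]

Posterior precision = 1/4.4² + 8/5.1² = 0.0517 + 0.3076 = 0.3592, so posterior SD = 1.6685.
Posterior mean = (4.0/4.4² + 8·4.46/5.1²) / 0.3592 = 4.3939.
Interval: 4.3939 ± 2.576 × 1.6685 → [0.096, 8.692].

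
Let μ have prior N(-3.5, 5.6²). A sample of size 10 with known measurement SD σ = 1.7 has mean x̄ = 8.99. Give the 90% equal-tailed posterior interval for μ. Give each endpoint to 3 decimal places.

Posterior precision = 1/5.6² + 10/1.7² = 0.0319 + 3.4602 = 3.4921, so posterior SD = 0.5351.
Posterior mean = (-3.5/5.6² + 10·8.99/1.7²) / 3.4921 = 8.8759.
Interval: 8.8759 ± 1.645 × 0.5351 → [7.996, 9.756].

[7.996, 9.756]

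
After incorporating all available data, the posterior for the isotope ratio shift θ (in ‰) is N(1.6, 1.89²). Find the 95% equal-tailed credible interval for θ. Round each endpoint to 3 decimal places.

The posterior is symmetric, so the 95% equal-tailed interval is θ = 1.6 ± z·1.89 with z = 1.960.
Half-width: 1.960 × 1.89 = 3.704.
1.6 − 3.704 = -2.104; 1.6 + 3.704 = 5.304.

[-2.104, 5.304]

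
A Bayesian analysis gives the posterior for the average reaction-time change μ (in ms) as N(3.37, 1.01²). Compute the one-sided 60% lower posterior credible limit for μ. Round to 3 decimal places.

Need L with P(μ ≥ L) = 0.60: L = 3.37 − z_{0.4}·1.01.
z = 0.253; L = 3.37 − 0.253 × 1.01 = 3.114.

3.114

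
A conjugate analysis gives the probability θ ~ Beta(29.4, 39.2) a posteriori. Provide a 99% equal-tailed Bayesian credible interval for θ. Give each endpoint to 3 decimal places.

Posterior: Beta(29.4, 39.2).
Equal-tailed 99% interval: the 0.005 and 0.995 quantiles of Beta(29.4, 39.2).
Posterior mean ≈ 0.429, SD ≈ 0.059; a Normal approximation gives roughly [0.276, 0.581].
Exact: F⁻¹(0.005) = 0.282; F⁻¹(0.995) = 0.583.

[0.282, 0.583]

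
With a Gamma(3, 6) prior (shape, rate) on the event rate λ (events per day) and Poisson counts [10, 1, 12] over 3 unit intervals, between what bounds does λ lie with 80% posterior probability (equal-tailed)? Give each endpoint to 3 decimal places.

Posterior: Gamma(3+23, 6+3) = Gamma(26, 9) (shape, rate).
Equal-tailed 80% interval: Gamma(26, 9) quantiles at 0.1 and 0.9.
Posterior mean ≈ 2.889, SD ≈ 0.567; a Normal approximation gives roughly [2.163, 3.615].
Exact: lower = 2.191; upper = 3.635.

[2.191, 3.635]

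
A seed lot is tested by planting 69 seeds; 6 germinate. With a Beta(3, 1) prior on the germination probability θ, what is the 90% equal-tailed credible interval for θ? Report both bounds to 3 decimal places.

[0.067, 0.192]

Posterior: Beta(3+6, 1+63) = Beta(9, 64).
Equal-tailed 90% interval: the 0.05 and 0.95 quantiles of Beta(9, 64).
Posterior mean ≈ 0.123, SD ≈ 0.038; a Normal approximation gives roughly [0.060, 0.186].
Exact: F⁻¹(0.05) = 0.067; F⁻¹(0.95) = 0.192.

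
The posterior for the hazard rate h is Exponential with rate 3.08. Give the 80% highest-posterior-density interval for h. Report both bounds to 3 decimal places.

The exponential density is strictly decreasing on [0, ∞), so the HPD interval is anchored at 0: [0, q] with P(h ≤ q) = 0.80.
q = −ln(1 − 0.80) / 3.08 = 1.6094 / 3.08 = 0.523.

[0.000, 0.523]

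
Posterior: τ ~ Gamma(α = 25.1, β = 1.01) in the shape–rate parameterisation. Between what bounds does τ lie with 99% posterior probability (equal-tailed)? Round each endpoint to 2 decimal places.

[13.93, 39.48]

Posterior: Gamma(shape 25.1, rate 1.01).
Equal-tailed 99% interval: Gamma(25.1, 1.01) quantiles at 0.005 and 0.995.
Posterior mean ≈ 24.85, SD ≈ 4.96; a Normal approximation gives roughly [12.07, 37.63].
Exact: lower = 13.93; upper = 39.48.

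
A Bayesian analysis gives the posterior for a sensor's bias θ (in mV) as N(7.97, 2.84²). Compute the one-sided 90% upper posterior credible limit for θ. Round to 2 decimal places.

11.61

Need U with P(θ ≤ U) = 0.90: U = 7.97 + z_{0.1}·2.84.
z = 1.282; U = 7.97 + 1.282 × 2.84 = 11.61.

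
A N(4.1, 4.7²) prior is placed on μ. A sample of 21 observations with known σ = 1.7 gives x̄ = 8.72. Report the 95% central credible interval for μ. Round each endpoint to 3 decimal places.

Posterior precision = 1/4.7² + 21/1.7² = 0.0453 + 7.2664 = 7.3117, so posterior SD = 0.3698.
Posterior mean = (4.1/4.7² + 21·8.72/1.7²) / 7.3117 = 8.6914.
Interval: 8.6914 ± 1.960 × 0.3698 → [7.967, 9.416].

[7.967, 9.416]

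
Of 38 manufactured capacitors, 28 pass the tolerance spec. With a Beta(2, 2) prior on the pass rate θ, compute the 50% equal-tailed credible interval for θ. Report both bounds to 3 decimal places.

[0.669, 0.763]

Posterior: Beta(2+28, 2+10) = Beta(30, 12).
Equal-tailed 50% interval: the 0.25 and 0.75 quantiles of Beta(30, 12).
Posterior mean ≈ 0.714, SD ≈ 0.069; a Normal approximation gives roughly [0.668, 0.761].
Exact: F⁻¹(0.25) = 0.669; F⁻¹(0.75) = 0.763.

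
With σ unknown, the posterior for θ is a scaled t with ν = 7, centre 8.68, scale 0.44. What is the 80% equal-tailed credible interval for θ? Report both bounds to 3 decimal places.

[8.057, 9.303]

The t_7 distribution is symmetric; the 80% interval is 8.68 ± t·0.44 with t_{0.9,7} = 1.415.
Half-width: 1.415 × 0.44 = 0.623.
8.68 − 0.623 = 8.057; 8.68 + 0.623 = 9.303.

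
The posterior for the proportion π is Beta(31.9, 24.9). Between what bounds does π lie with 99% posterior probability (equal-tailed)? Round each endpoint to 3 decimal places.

[0.392, 0.723]

Posterior: Beta(31.9, 24.9).
Equal-tailed 99% interval: the 0.005 and 0.995 quantiles of Beta(31.9, 24.9).
Posterior mean ≈ 0.562, SD ≈ 0.065; a Normal approximation gives roughly [0.394, 0.730].
Exact: F⁻¹(0.005) = 0.392; F⁻¹(0.995) = 0.723.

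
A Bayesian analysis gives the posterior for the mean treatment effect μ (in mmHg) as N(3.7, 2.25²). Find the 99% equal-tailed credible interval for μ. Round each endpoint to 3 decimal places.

[-2.096, 9.496]

The posterior is symmetric, so the 99% equal-tailed interval is μ = 3.7 ± z·2.25 with z = 2.576.
Half-width: 2.576 × 2.25 = 5.796.
3.7 − 5.796 = -2.096; 3.7 + 5.796 = 9.496.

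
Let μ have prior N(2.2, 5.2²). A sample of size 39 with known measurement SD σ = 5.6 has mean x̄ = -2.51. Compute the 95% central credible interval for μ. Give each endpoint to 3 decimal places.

Posterior precision = 1/5.2² + 39/5.6² = 0.0370 + 1.2436 = 1.2806, so posterior SD = 0.8837.
Posterior mean = (2.2/5.2² + 39·-2.51/5.6²) / 1.2806 = -2.3740.
Interval: -2.3740 ± 1.960 × 0.8837 → [-4.106, -0.642].

[-4.106, -0.642]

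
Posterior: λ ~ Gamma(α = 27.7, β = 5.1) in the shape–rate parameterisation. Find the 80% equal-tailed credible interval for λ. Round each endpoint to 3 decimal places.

[4.158, 6.789]

Posterior: Gamma(shape 27.7, rate 5.1).
Equal-tailed 80% interval: Gamma(27.7, 5.1) quantiles at 0.1 and 0.9.
Posterior mean ≈ 5.431, SD ≈ 1.032; a Normal approximation gives roughly [4.109, 6.754].
Exact: lower = 4.158; upper = 6.789.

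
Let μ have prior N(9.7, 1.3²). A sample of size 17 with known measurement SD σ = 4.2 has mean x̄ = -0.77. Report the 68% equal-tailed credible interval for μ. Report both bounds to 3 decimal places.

[2.416, 4.010]

Posterior precision = 1/1.3² + 17/4.2² = 0.5917 + 0.9637 = 1.5554, so posterior SD = 0.8018.
Posterior mean = (9.7/1.3² + 17·-0.77/4.2²) / 1.5554 = 3.2130.
Interval: 3.2130 ± 0.994 × 0.8018 → [2.416, 4.010].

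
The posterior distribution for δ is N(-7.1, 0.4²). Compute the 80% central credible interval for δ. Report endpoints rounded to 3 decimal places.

[-7.613, -6.587]

The posterior is symmetric, so the 80% equal-tailed interval is δ = -7.1 ± z·0.4 with z = 1.282.
Half-width: 1.282 × 0.4 = 0.513.
-7.1 − 0.513 = -7.613; -7.1 + 0.513 = -6.587.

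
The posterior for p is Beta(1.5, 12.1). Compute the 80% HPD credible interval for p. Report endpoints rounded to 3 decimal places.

[0.003, 0.173]

The posterior is unimodal and skewed, so the HPD interval has equal density at both endpoints and is the shortest 80% interval.
Solving f(0.003) = f(0.173) with F(0.173) − F(0.003) = 0.80 gives [0.003, 0.173].
For comparison, the equal-tailed interval is [0.023, 0.224]; the HPD is narrower and shifted toward the mode.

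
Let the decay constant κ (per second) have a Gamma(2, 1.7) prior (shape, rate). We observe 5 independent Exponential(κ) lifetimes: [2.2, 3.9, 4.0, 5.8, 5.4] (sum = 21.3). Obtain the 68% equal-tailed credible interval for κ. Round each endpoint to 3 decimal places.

[0.193, 0.416]

Posterior: Gamma(2+5, 1.7+21.3) = Gamma(7, 23.0) (shape, rate).
Equal-tailed 68% interval: Gamma(7, 23.0) quantiles at 0.16 and 0.84.
Posterior mean ≈ 0.304, SD ≈ 0.115; a Normal approximation gives roughly [0.190, 0.419].
Exact: lower = 0.193; upper = 0.416.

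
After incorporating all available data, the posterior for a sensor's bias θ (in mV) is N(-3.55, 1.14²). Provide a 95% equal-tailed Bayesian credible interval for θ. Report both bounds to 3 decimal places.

[-5.784, -1.316]

The posterior is symmetric, so the 95% equal-tailed interval is θ = -3.55 ± z·1.14 with z = 1.960.
Half-width: 1.960 × 1.14 = 2.234.
-3.55 − 2.234 = -5.784; -3.55 + 2.234 = -1.316.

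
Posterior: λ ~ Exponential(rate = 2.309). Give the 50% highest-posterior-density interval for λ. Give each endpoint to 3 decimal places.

[0.000, 0.300]

The exponential density is strictly decreasing on [0, ∞), so the HPD interval is anchored at 0: [0, q] with P(λ ≤ q) = 0.50.
q = −ln(1 − 0.50) / 2.309 = 0.6931 / 2.309 = 0.300.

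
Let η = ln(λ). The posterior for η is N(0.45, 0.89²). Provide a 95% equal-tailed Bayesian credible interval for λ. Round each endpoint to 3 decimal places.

On the log scale the 95% interval is 0.45 ± 1.960 × 0.89 = [-1.2944, 2.1944].
Exponentiate: [e^-1.2944, e^2.1944] = [0.274, 8.974].

[0.274, 8.974]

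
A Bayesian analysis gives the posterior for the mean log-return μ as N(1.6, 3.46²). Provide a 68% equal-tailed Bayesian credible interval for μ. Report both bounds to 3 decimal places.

[-1.841, 5.041]

The posterior is symmetric, so the 68% equal-tailed interval is μ = 1.6 ± z·3.46 with z = 0.994.
Half-width: 0.994 × 3.46 = 3.441.
1.6 − 3.441 = -1.841; 1.6 + 3.441 = 5.041.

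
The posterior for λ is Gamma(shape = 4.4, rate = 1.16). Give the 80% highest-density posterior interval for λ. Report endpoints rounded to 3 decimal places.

[1.307, 5.540]

The posterior is unimodal and skewed, so the HPD interval has equal density at both endpoints and is the shortest 80% interval.
Solving f(1.307) = f(5.540) with F(5.540) − F(1.307) = 0.80 gives [1.307, 5.540].
For comparison, the equal-tailed interval is [1.737, 6.216]; the HPD is narrower and shifted toward the mode.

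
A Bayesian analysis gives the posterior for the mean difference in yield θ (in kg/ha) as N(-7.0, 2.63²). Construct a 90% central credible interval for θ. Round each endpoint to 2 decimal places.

The posterior is symmetric, so the 90% equal-tailed interval is θ = -7.0 ± z·2.63 with z = 1.645.
Half-width: 1.645 × 2.63 = 4.33.
-7.0 − 4.33 = -11.33; -7.0 + 4.33 = -2.67.

[-11.33, -2.67]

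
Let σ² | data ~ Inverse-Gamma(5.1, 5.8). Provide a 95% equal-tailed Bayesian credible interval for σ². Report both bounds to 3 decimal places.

Inverse-Gamma(5.1, 5.8) quantiles: F⁻¹(0.025) and F⁻¹(0.975).
Equivalently, 1/σ² ~ Gamma(5.1, rate = 5.8); invert its 0.975 and 0.025 quantiles.
Posterior mean ≈ 1.415, SD ≈ 0.803; a Normal approximation gives roughly [-0.160, 2.989].
Exact: lower = 0.558; upper = 3.453.

[0.558, 3.453]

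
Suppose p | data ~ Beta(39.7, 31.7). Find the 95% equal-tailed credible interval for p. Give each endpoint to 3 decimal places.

Posterior: Beta(39.7, 31.7).
Equal-tailed 95% interval: the 0.025 and 0.975 quantiles of Beta(39.7, 31.7).
Posterior mean ≈ 0.556, SD ≈ 0.058; a Normal approximation gives roughly [0.442, 0.670].
Exact: F⁻¹(0.025) = 0.440; F⁻¹(0.975) = 0.669.

[0.440, 0.669]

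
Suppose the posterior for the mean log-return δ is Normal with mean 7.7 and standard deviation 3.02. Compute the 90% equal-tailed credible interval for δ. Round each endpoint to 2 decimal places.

[2.73, 12.67]

The posterior is symmetric, so the 90% equal-tailed interval is δ = 7.7 ± z·3.02 with z = 1.645.
Half-width: 1.645 × 3.02 = 4.97.
7.7 − 4.97 = 2.73; 7.7 + 4.97 = 12.67.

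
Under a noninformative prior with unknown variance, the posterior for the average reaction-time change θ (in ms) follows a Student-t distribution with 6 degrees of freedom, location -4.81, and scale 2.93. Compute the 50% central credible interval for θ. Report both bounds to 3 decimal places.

[-6.912, -2.708]

The t_6 distribution is symmetric; the 50% interval is -4.81 ± t·2.93 with t_{0.75,6} = 0.718.
Half-width: 0.718 × 2.93 = 2.102.
-4.81 − 2.102 = -6.912; -4.81 + 2.102 = -2.708.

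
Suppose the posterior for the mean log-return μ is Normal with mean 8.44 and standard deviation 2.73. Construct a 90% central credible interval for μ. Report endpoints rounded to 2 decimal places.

The posterior is symmetric, so the 90% equal-tailed interval is μ = 8.44 ± z·2.73 with z = 1.645.
Half-width: 1.645 × 2.73 = 4.49.
8.44 − 4.49 = 3.95; 8.44 + 4.49 = 12.93.

[3.95, 12.93]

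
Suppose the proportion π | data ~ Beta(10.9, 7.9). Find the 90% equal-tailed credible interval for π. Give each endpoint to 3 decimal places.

[0.392, 0.758]

Posterior: Beta(10.9, 7.9).
Equal-tailed 90% interval: the 0.05 and 0.95 quantiles of Beta(10.9, 7.9).
Posterior mean ≈ 0.580, SD ≈ 0.111; a Normal approximation gives roughly [0.397, 0.762].
Exact: F⁻¹(0.05) = 0.392; F⁻¹(0.95) = 0.758.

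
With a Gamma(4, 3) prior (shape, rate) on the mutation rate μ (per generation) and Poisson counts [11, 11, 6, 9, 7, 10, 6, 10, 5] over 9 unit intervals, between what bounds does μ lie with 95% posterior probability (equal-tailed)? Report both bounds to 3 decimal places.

[5.212, 8.112]

Posterior: Gamma(4+75, 3+9) = Gamma(79, 12) (shape, rate).
Equal-tailed 95% interval: Gamma(79, 12) quantiles at 0.025 and 0.975.
Posterior mean ≈ 6.583, SD ≈ 0.741; a Normal approximation gives roughly [5.132, 8.035].
Exact: lower = 5.212; upper = 8.112.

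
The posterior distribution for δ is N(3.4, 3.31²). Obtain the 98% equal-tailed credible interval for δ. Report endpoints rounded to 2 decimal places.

[-4.30, 11.10]

The posterior is symmetric, so the 98% equal-tailed interval is δ = 3.4 ± z·3.31 with z = 2.326.
Half-width: 2.326 × 3.31 = 7.70.
3.4 − 7.70 = -4.30; 3.4 + 7.70 = 11.10.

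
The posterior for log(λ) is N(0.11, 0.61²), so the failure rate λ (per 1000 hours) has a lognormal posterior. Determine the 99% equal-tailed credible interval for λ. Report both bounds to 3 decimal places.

[0.232, 5.372]

On the log scale the 99% interval is 0.11 ± 2.576 × 0.61 = [-1.4613, 1.6813].
Exponentiate: [e^-1.4613, e^1.6813] = [0.232, 5.372].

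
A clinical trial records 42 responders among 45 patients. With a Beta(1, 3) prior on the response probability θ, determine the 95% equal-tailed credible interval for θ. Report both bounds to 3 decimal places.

Posterior: Beta(1+42, 3+3) = Beta(43, 6).
Equal-tailed 95% interval: the 0.025 and 0.975 quantiles of Beta(43, 6).
Posterior mean ≈ 0.878, SD ≈ 0.046; a Normal approximation gives roughly [0.787, 0.968].
Exact: F⁻¹(0.025) = 0.773; F⁻¹(0.975) = 0.953.

[0.773, 0.953]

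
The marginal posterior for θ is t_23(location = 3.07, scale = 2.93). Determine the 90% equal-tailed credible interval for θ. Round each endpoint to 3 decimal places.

The t_23 distribution is symmetric; the 90% interval is 3.07 ± t·2.93 with t_{0.95,23} = 1.714.
Half-width: 1.714 × 2.93 = 5.022.
3.07 − 5.022 = -1.952; 3.07 + 5.022 = 8.092.

[-1.952, 8.092]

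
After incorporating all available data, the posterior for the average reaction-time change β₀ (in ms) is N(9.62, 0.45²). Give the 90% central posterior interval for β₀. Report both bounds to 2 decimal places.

[8.88, 10.36]

The posterior is symmetric, so the 90% equal-tailed interval is β₀ = 9.62 ± z·0.45 with z = 1.645.
Half-width: 1.645 × 0.45 = 0.74.
9.62 − 0.74 = 8.88; 9.62 + 0.74 = 10.36.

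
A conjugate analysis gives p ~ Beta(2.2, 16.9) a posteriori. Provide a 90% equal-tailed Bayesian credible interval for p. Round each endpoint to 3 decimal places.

Posterior: Beta(2.2, 16.9).
Equal-tailed 90% interval: the 0.05 and 0.95 quantiles of Beta(2.2, 16.9).
Posterior mean ≈ 0.115, SD ≈ 0.071; a Normal approximation gives roughly [-0.002, 0.232].
Exact: F⁻¹(0.05) = 0.025; F⁻¹(0.95) = 0.252.

[0.025, 0.252]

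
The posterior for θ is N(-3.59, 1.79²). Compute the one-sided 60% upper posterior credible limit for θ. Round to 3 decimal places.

-3.137

Need U with P(θ ≤ U) = 0.60: U = -3.59 + z_{0.4}·1.79.
z = 0.253; U = -3.59 + 0.253 × 1.79 = -3.137.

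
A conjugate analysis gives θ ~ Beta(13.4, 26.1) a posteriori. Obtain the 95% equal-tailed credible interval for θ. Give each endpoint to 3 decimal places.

Posterior: Beta(13.4, 26.1).
Equal-tailed 95% interval: the 0.025 and 0.975 quantiles of Beta(13.4, 26.1).
Posterior mean ≈ 0.339, SD ≈ 0.074; a Normal approximation gives roughly [0.193, 0.485].
Exact: F⁻¹(0.025) = 0.202; F⁻¹(0.975) = 0.492.

[0.202, 0.492]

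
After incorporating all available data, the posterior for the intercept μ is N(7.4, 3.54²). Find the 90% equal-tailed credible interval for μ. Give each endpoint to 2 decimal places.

[1.58, 13.22]

The posterior is symmetric, so the 90% equal-tailed interval is μ = 7.4 ± z·3.54 with z = 1.645.
Half-width: 1.645 × 3.54 = 5.82.
7.4 − 5.82 = 1.58; 7.4 + 5.82 = 13.22.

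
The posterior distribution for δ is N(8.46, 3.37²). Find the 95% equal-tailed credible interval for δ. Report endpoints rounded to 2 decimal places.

[1.85, 15.07]

The posterior is symmetric, so the 95% equal-tailed interval is δ = 8.46 ± z·3.37 with z = 1.960.
Half-width: 1.960 × 3.37 = 6.61.
8.46 − 6.61 = 1.85; 8.46 + 6.61 = 15.07.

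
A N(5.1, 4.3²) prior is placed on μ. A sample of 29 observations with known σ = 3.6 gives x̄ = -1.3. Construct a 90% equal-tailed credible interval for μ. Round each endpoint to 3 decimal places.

Posterior precision = 1/4.3² + 29/3.6² = 0.0541 + 2.2377 = 2.2917, so posterior SD = 0.6606.
Posterior mean = (5.1/4.3² + 29·-1.3/3.6²) / 2.2917 = -1.1490.
Interval: -1.1490 ± 1.645 × 0.6606 → [-2.236, -0.062].

[-2.236, -0.062]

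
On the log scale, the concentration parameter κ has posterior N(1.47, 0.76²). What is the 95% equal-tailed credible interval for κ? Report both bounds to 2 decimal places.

On the log scale the 95% interval is 1.47 ± 1.960 × 0.76 = [-0.0196, 2.9596].
Exponentiate: [e^-0.0196, e^2.9596] = [0.98, 19.29].

[0.98, 19.29]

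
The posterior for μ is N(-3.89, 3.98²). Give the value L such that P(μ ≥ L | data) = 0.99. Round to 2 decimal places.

-13.15

Need L with P(μ ≥ L) = 0.99: L = -3.89 − z_{0.01}·3.98.
z = 2.326; L = -3.89 − 2.326 × 3.98 = -13.15.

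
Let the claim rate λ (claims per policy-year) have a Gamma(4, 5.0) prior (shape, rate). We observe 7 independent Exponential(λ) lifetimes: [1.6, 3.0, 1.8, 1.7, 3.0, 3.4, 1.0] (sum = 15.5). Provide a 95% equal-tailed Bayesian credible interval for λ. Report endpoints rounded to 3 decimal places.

Posterior: Gamma(4+7, 5.0+15.5) = Gamma(11, 20.5) (shape, rate).
Equal-tailed 95% interval: Gamma(11, 20.5) quantiles at 0.025 and 0.975.
Posterior mean ≈ 0.537, SD ≈ 0.162; a Normal approximation gives roughly [0.219, 0.854].
Exact: lower = 0.268; upper = 0.897.

[0.268, 0.897]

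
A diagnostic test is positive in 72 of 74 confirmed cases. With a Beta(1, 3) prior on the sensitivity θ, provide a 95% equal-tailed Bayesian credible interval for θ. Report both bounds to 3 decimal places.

Posterior: Beta(1+72, 3+2) = Beta(73, 5).
Equal-tailed 95% interval: the 0.025 and 0.975 quantiles of Beta(73, 5).
Posterior mean ≈ 0.936, SD ≈ 0.028; a Normal approximation gives roughly [0.882, 0.990].
Exact: F⁻¹(0.025) = 0.872; F⁻¹(0.975) = 0.979.

[0.872, 0.979]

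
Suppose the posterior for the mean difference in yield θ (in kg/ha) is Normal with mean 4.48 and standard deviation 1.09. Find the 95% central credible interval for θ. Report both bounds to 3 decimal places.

The posterior is symmetric, so the 95% equal-tailed interval is θ = 4.48 ± z·1.09 with z = 1.960.
Half-width: 1.960 × 1.09 = 2.136.
4.48 − 2.136 = 2.344; 4.48 + 2.136 = 6.616.

[2.344, 6.616]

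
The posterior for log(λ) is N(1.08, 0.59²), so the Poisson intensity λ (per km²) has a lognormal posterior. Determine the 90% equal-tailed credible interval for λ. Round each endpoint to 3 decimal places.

On the log scale the 90% interval is 1.08 ± 1.645 × 0.59 = [0.1095, 2.0505].
Exponentiate: [e^0.1095, e^2.0505] = [1.116, 7.772].

[1.116, 7.772]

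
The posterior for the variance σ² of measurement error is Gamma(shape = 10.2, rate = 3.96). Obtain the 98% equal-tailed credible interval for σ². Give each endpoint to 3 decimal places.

Posterior: Gamma(shape 10.2, rate 3.96).
Equal-tailed 98% interval: Gamma(10.2, 3.96) quantiles at 0.01 and 0.99.
Posterior mean ≈ 2.576, SD ≈ 0.807; a Normal approximation gives roughly [0.700, 4.452].
Exact: lower = 1.075; upper = 4.812.

[1.075, 4.812]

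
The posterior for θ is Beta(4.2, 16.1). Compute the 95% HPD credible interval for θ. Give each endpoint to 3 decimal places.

The posterior is unimodal and skewed, so the HPD interval has equal density at both endpoints and is the shortest 95% interval.
Solving f(0.051) = f(0.380) with F(0.380) − F(0.051) = 0.95 gives [0.051, 0.380].
For comparison, the equal-tailed interval is [0.065, 0.403]; the HPD is narrower and shifted toward the mode.

[0.051, 0.380]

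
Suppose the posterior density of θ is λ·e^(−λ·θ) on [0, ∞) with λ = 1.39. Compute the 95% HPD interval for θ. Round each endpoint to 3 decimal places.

[0.000, 2.155]

The exponential density is strictly decreasing on [0, ∞), so the HPD interval is anchored at 0: [0, q] with P(θ ≤ q) = 0.95.
q = −ln(1 − 0.95) / 1.39 = 2.9957 / 1.39 = 2.155.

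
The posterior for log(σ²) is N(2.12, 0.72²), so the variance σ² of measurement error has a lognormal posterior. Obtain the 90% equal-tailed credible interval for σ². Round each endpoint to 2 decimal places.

On the log scale the 90% interval is 2.12 ± 1.645 × 0.72 = [0.9357, 3.3043].
Exponentiate: [e^0.9357, e^3.3043] = [2.55, 27.23].

[2.55, 27.23]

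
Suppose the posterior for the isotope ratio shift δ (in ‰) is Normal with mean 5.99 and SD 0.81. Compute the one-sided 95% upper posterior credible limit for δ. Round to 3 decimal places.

Need U with P(δ ≤ U) = 0.95: U = 5.99 + z_{0.05}·0.81.
z = 1.645; U = 5.99 + 1.645 × 0.81 = 7.322.

7.322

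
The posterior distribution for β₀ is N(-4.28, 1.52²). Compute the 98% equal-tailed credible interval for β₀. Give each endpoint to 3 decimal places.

[-7.816, -0.744]

The posterior is symmetric, so the 98% equal-tailed interval is β₀ = -4.28 ± z·1.52 with z = 2.326.
Half-width: 2.326 × 1.52 = 3.536.
-4.28 − 3.536 = -7.816; -4.28 + 3.536 = -0.744.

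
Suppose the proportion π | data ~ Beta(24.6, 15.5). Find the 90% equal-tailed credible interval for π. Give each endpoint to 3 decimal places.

Posterior: Beta(24.6, 15.5).
Equal-tailed 90% interval: the 0.05 and 0.95 quantiles of Beta(24.6, 15.5).
Posterior mean ≈ 0.613, SD ≈ 0.076; a Normal approximation gives roughly [0.489, 0.738].
Exact: F⁻¹(0.05) = 0.485; F⁻¹(0.95) = 0.735.

[0.485, 0.735]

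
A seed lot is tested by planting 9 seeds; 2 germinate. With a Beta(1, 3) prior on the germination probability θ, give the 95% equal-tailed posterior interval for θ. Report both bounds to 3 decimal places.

Posterior: Beta(1+2, 3+7) = Beta(3, 10).
Equal-tailed 95% interval: the 0.025 and 0.975 quantiles of Beta(3, 10).
Posterior mean ≈ 0.231, SD ≈ 0.113; a Normal approximation gives roughly [0.010, 0.451].
Exact: F⁻¹(0.025) = 0.055; F⁻¹(0.975) = 0.484.

[0.055, 0.484]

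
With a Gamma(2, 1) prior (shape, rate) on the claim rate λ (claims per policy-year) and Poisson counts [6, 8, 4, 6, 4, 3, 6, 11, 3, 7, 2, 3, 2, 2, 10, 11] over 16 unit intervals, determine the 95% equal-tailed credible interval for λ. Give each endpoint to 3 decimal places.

Posterior: Gamma(2+88, 1+16) = Gamma(90, 17) (shape, rate).
Equal-tailed 95% interval: Gamma(90, 17) quantiles at 0.025 and 0.975.
Posterior mean ≈ 5.294, SD ≈ 0.558; a Normal approximation gives roughly [4.200, 6.388].
Exact: lower = 4.257; upper = 6.442.

[4.257, 6.442]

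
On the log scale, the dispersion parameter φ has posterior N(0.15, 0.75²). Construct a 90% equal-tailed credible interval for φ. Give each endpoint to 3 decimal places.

[0.338, 3.989]

On the log scale the 90% interval is 0.15 ± 1.645 × 0.75 = [-1.0836, 1.3836].
Exponentiate: [e^-1.0836, e^1.3836] = [0.338, 3.989].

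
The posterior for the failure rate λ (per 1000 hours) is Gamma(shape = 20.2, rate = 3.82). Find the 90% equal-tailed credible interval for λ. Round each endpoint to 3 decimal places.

[3.513, 7.360]

Posterior: Gamma(shape 20.2, rate 3.82).
Equal-tailed 90% interval: Gamma(20.2, 3.82) quantiles at 0.05 and 0.95.
Posterior mean ≈ 5.288, SD ≈ 1.177; a Normal approximation gives roughly [3.353, 7.223].
Exact: lower = 3.513; upper = 7.360.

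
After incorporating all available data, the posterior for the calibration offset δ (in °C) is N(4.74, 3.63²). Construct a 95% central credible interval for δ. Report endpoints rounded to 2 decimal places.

[-2.37, 11.85]

The posterior is symmetric, so the 95% equal-tailed interval is δ = 4.74 ± z·3.63 with z = 1.960.
Half-width: 1.960 × 3.63 = 7.11.
4.74 − 7.11 = -2.37; 4.74 + 7.11 = 11.85.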